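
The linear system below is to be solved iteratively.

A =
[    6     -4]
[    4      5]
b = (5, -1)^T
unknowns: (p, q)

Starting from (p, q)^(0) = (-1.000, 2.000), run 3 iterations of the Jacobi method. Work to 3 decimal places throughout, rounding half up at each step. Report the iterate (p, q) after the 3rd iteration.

(-0.456, -1.186)

Iteration 1:
  p = (5 - (-4)·2.000) / (6) = 2.167
  q = (-1 - (4)·-1.000) / (5) = 0.600
Iteration 2:
  p = (5 - (-4)·0.600) / (6) = 1.233
  q = (-1 - (4)·2.167) / (5) = -1.934
Iteration 3:
  p = (5 - (-4)·-1.934) / (6) = -0.456
  q = (-1 - (4)·1.233) / (5) = -1.186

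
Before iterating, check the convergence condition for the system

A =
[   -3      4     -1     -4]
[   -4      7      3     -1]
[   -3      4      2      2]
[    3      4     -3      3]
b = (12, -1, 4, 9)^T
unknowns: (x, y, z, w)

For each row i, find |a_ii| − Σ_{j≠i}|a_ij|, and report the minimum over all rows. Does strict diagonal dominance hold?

-7

row 1: |-3| − (4+1+4) = -6
row 2: |7| − (4+3+1) = -1
row 3: |2| − (3+4+2) = -7
row 4: |3| − (3+4+3) = -7
minimum over rows = -7 → not strictly diagonally dominant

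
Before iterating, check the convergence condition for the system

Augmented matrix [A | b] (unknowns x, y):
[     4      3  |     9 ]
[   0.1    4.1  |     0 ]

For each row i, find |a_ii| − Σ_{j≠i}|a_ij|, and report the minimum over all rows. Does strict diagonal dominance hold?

row 1: |4| − (3) = 1
row 2: |4.1| − (0.1) = 4
minimum over rows = 1 → strictly diagonally dominant (convergence guaranteed)

1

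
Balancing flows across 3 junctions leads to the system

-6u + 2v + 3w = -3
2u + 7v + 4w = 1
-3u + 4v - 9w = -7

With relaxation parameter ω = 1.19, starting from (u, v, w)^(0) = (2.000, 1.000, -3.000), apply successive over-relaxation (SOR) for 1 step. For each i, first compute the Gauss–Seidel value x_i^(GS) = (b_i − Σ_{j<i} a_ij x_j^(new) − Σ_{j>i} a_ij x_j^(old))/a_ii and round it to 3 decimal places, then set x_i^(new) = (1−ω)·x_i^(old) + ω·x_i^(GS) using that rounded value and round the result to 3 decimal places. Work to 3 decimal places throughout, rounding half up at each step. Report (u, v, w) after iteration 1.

Iteration 1:
  u: GS value = (-3 - (2)·1.000 - (3)·-3.000) / (-6) = -0.667;  u ← (1−ω)·2.000 + ω·-0.667 = -1.174
  v: GS value = (1 - (2)·-1.174 - (4)·-3.000) / (7) = 2.193;  v ← (1−ω)·1.000 + ω·2.193 = 2.420
  w: GS value = (-7 - (-3)·-1.174 - (4)·2.420) / (-9) = 2.245;  w ← (1−ω)·-3.000 + ω·2.245 = 3.242

(-1.174, 2.420, 3.242)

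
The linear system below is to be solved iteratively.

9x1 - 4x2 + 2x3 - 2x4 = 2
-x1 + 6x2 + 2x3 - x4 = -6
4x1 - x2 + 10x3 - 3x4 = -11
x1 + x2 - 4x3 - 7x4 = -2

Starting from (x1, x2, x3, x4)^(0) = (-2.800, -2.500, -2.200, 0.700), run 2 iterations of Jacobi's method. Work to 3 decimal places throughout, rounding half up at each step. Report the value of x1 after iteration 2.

0.127

Iteration 1:
  x1 = (2 - (-4)·-2.500 - (2)·-2.200 - (-2)·0.700) / (9) = -0.244
  x2 = (-6 - (-1)·-2.800 - (2)·-2.200 - (-1)·0.700) / (6) = -0.617
  x3 = (-11 - (4)·-2.800 - (-1)·-2.500 - (-3)·0.700) / (10) = -0.020
  x4 = (-2 - (1)·-2.800 - (1)·-2.500 - (-4)·-2.200) / (-7) = 0.786
Iteration 2:
  x1 = (2 - (-4)·-0.617 - (2)·-0.020 - (-2)·0.786) / (9) = 0.127
  x2 = (-6 - (-1)·-0.244 - (2)·-0.020 - (-1)·0.786) / (6) = -0.903
  x3 = (-11 - (4)·-0.244 - (-1)·-0.617 - (-3)·0.786) / (10) = -0.828
  x4 = (-2 - (1)·-0.244 - (1)·-0.617 - (-4)·-0.020) / (-7) = 0.174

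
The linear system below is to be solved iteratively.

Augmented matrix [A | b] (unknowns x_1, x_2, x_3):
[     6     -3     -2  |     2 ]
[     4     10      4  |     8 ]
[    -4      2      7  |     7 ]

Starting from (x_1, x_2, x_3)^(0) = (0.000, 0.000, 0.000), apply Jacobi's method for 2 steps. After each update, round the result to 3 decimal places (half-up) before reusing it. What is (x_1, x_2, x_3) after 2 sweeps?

Iteration 1:
  x_1 = (2 - (-3)·0.000 - (-2)·0.000) / (6) = 0.333
  x_2 = (8 - (4)·0.000 - (4)·0.000) / (10) = 0.800
  x_3 = (7 - (-4)·0.000 - (2)·0.000) / (7) = 1.000
Iteration 2:
  x_1 = (2 - (-3)·0.800 - (-2)·1.000) / (6) = 1.067
  x_2 = (8 - (4)·0.333 - (4)·1.000) / (10) = 0.267
  x_3 = (7 - (-4)·0.333 - (2)·0.800) / (7) = 0.962

(1.067, 0.267, 0.962)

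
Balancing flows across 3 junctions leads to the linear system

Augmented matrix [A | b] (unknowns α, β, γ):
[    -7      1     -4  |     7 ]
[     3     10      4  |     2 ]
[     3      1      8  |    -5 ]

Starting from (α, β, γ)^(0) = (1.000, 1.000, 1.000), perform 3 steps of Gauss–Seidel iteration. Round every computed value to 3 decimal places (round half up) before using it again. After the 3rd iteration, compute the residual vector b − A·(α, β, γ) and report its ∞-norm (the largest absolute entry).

Iteration 1:
  α = (7 - (1)·1.000 - (-4)·1.000) / (-7) = -1.429
  β = (2 - (3)·-1.429 - (4)·1.000) / (10) = 0.229
  γ = (-5 - (3)·-1.429 - (1)·0.229) / (8) = -0.118
Iteration 2:
  α = (7 - (1)·0.229 - (-4)·-0.118) / (-7) = -0.900
  β = (2 - (3)·-0.900 - (4)·-0.118) / (10) = 0.517
  γ = (-5 - (3)·-0.900 - (1)·0.517) / (8) = -0.352
Iteration 3:
  α = (7 - (1)·0.517 - (-4)·-0.352) / (-7) = -0.725
  β = (2 - (3)·-0.725 - (4)·-0.352) / (10) = 0.558
  γ = (-5 - (3)·-0.725 - (1)·0.558) / (8) = -0.423
Residual b − A·x = (-0.325, 0.287, 0.001); ∞-norm = 0.325

0.325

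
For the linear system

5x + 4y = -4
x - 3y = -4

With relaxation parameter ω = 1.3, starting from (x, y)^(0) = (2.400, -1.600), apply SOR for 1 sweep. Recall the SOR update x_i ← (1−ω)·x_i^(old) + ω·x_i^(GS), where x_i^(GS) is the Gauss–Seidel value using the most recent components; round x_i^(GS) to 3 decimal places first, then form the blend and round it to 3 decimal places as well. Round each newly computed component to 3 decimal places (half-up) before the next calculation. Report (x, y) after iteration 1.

(-0.096, 2.171)

Iteration 1:
  x: GS value = (-4 - (4)·-1.600) / (5) = 0.480;  x ← (1−ω)·2.400 + ω·0.480 = -0.096
  y: GS value = (-4 - (1)·-0.096) / (-3) = 1.301;  y ← (1−ω)·-1.600 + ω·1.301 = 2.171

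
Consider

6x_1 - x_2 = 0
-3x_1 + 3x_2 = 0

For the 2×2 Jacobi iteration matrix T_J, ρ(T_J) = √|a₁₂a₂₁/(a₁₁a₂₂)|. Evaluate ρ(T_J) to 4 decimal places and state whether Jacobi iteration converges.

a₁₂a₂₁/(a₁₁a₂₂) = (-1)·(-3) / ((6)·(3)) = 0.166667
ρ = √|0.166667| = √0.166667 = 0.4082
ρ < 1, so Jacobi converges

0.4082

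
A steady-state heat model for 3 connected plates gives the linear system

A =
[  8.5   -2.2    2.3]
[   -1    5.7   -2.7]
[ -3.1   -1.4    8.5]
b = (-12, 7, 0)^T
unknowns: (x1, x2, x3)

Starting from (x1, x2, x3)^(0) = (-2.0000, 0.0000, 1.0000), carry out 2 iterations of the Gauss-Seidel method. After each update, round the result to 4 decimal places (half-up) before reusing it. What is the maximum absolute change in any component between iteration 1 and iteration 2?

0.7380

Iteration 1:
  x1 = (-12 - (-2.2)·0.0000 - (2.3)·1.0000) / (8.5) = -1.6824
  x2 = (7 - (-1)·-1.6824 - (-2.7)·1.0000) / (5.7) = 1.4066
  x3 = (0 - (-3.1)·-1.6824 - (-1.4)·1.4066) / (8.5) = -0.3819
Iteration 2:
  x1 = (-12 - (-2.2)·1.4066 - (2.3)·-0.3819) / (8.5) = -0.9444
  x2 = (7 - (-1)·-0.9444 - (-2.7)·-0.3819) / (5.7) = 0.8815
  x3 = (0 - (-3.1)·-0.9444 - (-1.4)·0.8815) / (8.5) = -0.1992
Change: (0.7380, -0.5251, 0.1827) → max |·| = 0.7380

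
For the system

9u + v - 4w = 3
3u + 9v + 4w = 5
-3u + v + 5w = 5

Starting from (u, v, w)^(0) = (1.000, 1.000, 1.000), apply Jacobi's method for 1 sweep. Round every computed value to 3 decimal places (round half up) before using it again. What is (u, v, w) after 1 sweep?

Iteration 1:
  u = (3 - (1)·1.000 - (-4)·1.000) / (9) = 0.667
  v = (5 - (3)·1.000 - (4)·1.000) / (9) = -0.222
  w = (5 - (-3)·1.000 - (1)·1.000) / (5) = 1.400

(0.667, -0.222, 1.400)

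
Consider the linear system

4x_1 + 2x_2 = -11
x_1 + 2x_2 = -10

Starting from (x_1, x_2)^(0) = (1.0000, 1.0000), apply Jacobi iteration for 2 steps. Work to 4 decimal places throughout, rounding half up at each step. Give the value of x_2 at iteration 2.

Iteration 1:
  x_1 = (-11 - (2)·1.0000) / (4) = -3.2500
  x_2 = (-10 - (1)·1.0000) / (2) = -5.5000
Iteration 2:
  x_1 = (-11 - (2)·-5.5000) / (4) = 0.0000
  x_2 = (-10 - (1)·-3.2500) / (2) = -3.3750

-3.3750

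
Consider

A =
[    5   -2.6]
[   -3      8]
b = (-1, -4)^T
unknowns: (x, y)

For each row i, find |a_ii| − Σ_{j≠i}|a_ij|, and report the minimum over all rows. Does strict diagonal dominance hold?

row 1: |5| − (2.6) = 2.4
row 2: |8| − (3) = 5
minimum over rows = 2.4 → strictly diagonally dominant (convergence guaranteed)

2.4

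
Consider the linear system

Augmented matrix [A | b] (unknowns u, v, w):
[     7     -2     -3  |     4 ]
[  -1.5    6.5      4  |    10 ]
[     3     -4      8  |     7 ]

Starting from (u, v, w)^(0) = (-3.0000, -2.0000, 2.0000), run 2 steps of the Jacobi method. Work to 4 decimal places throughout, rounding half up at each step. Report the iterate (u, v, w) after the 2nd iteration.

Iteration 1:
  u = (4 - (-2)·-2.0000 - (-3)·2.0000) / (7) = 0.8571
  v = (10 - (-1.5)·-3.0000 - (4)·2.0000) / (6.5) = -0.3846
  w = (7 - (3)·-3.0000 - (-4)·-2.0000) / (8) = 1.0000
Iteration 2:
  u = (4 - (-2)·-0.3846 - (-3)·1.0000) / (7) = 0.8901
  v = (10 - (-1.5)·0.8571 - (4)·1.0000) / (6.5) = 1.1209
  w = (7 - (3)·0.8571 - (-4)·-0.3846) / (8) = 0.3613

(0.8901, 1.1209, 0.3613)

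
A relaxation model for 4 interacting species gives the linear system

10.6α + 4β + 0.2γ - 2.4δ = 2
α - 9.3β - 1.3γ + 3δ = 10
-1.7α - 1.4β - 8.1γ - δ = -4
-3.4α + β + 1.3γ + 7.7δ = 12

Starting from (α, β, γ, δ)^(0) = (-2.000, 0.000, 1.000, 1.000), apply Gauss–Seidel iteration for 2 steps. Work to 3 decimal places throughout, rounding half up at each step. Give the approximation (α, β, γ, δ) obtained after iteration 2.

Iteration 1:
  α = (2 - (4)·0.000 - (0.2)·1.000 - (-2.4)·1.000) / (10.6) = 0.396
  β = (10 - (1)·0.396 - (-1.3)·1.000 - (3)·1.000) / (-9.3) = -0.850
  γ = (-4 - (-1.7)·0.396 - (-1.4)·-0.850 - (-1)·1.000) / (-8.1) = 0.434
  δ = (12 - (-3.4)·0.396 - (1)·-0.850 - (1.3)·0.434) / (7.7) = 1.770
Iteration 2:
  α = (2 - (4)·-0.850 - (0.2)·0.434 - (-2.4)·1.770) / (10.6) = 0.902
  β = (10 - (1)·0.902 - (-1.3)·0.434 - (3)·1.770) / (-9.3) = -0.468
  γ = (-4 - (-1.7)·0.902 - (-1.4)·-0.468 - (-1)·1.770) / (-8.1) = 0.167
  δ = (12 - (-3.4)·0.902 - (1)·-0.468 - (1.3)·0.167) / (7.7) = 1.989

(0.902, -0.468, 0.167, 1.989)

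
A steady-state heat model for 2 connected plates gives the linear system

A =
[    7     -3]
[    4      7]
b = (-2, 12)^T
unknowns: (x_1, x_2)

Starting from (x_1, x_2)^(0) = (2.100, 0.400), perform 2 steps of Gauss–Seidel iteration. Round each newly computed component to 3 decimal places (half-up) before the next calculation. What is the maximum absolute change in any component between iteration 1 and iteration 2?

Iteration 1:
  x_1 = (-2 - (-3)·0.400) / (7) = -0.114
  x_2 = (12 - (4)·-0.114) / (7) = 1.779
Iteration 2:
  x_1 = (-2 - (-3)·1.779) / (7) = 0.477
  x_2 = (12 - (4)·0.477) / (7) = 1.442
Change: (0.591, -0.337) → max |·| = 0.591

0.591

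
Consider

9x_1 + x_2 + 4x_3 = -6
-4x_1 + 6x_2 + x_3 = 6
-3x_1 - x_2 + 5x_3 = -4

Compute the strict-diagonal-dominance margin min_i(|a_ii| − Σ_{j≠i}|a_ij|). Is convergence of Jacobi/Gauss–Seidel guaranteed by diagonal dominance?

row 1: |9| − (1+4) = 4
row 2: |6| − (4+1) = 1
row 3: |5| − (3+1) = 1
minimum over rows = 1 → strictly diagonally dominant (convergence guaranteed)

1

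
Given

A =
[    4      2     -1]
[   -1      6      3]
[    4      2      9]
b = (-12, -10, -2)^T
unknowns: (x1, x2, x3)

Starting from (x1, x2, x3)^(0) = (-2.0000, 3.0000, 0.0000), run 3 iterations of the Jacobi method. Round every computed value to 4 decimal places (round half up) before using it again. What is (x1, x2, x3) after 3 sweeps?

Iteration 1:
  x1 = (-12 - (2)·3.0000 - (-1)·0.0000) / (4) = -4.5000
  x2 = (-10 - (-1)·-2.0000 - (3)·0.0000) / (6) = -2.0000
  x3 = (-2 - (4)·-2.0000 - (2)·3.0000) / (9) = 0.0000
Iteration 2:
  x1 = (-12 - (2)·-2.0000 - (-1)·0.0000) / (4) = -2.0000
  x2 = (-10 - (-1)·-4.5000 - (3)·0.0000) / (6) = -2.4167
  x3 = (-2 - (4)·-4.5000 - (2)·-2.0000) / (9) = 2.2222
Iteration 3:
  x1 = (-12 - (2)·-2.4167 - (-1)·2.2222) / (4) = -1.2361
  x2 = (-10 - (-1)·-2.0000 - (3)·2.2222) / (6) = -3.1111
  x3 = (-2 - (4)·-2.0000 - (2)·-2.4167) / (9) = 1.2037

(-1.2361, -3.1111, 1.2037)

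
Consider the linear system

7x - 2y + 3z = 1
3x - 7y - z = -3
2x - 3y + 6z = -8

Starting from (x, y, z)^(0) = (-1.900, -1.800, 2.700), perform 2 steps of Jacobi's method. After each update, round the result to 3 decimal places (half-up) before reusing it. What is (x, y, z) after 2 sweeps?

(0.608, 0.002, -1.209)

Iteration 1:
  x = (1 - (-2)·-1.800 - (3)·2.700) / (7) = -1.529
  y = (-3 - (3)·-1.900 - (-1)·2.700) / (-7) = -0.771
  z = (-8 - (2)·-1.900 - (-3)·-1.800) / (6) = -1.600
Iteration 2:
  x = (1 - (-2)·-0.771 - (3)·-1.600) / (7) = 0.608
  y = (-3 - (3)·-1.529 - (-1)·-1.600) / (-7) = 0.002
  z = (-8 - (2)·-1.529 - (-3)·-0.771) / (6) = -1.209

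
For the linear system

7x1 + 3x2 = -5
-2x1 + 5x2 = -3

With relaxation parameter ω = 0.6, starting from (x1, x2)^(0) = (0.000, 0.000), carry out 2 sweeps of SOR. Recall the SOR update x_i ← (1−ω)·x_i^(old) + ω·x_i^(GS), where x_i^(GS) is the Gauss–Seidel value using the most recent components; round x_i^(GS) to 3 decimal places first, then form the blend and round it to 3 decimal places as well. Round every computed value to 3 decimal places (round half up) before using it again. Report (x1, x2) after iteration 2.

Iteration 1:
  x1: GS value = (-5 - (3)·0.000) / (7) = -0.714;  x1 ← (1−ω)·0.000 + ω·-0.714 = -0.428
  x2: GS value = (-3 - (-2)·-0.428) / (5) = -0.771;  x2 ← (1−ω)·0.000 + ω·-0.771 = -0.463
Iteration 2:
  x1: GS value = (-5 - (3)·-0.463) / (7) = -0.516;  x1 ← (1−ω)·-0.428 + ω·-0.516 = -0.481
  x2: GS value = (-3 - (-2)·-0.481) / (5) = -0.792;  x2 ← (1−ω)·-0.463 + ω·-0.792 = -0.660

(-0.481, -0.660)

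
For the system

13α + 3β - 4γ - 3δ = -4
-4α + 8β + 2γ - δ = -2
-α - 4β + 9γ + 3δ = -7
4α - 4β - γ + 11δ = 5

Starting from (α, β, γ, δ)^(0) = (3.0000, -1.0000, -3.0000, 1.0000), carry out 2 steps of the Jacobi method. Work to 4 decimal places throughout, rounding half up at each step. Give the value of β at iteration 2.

-0.4881

Iteration 1:
  α = (-4 - (3)·-1.0000 - (-4)·-3.0000 - (-3)·1.0000) / (13) = -0.7692
  β = (-2 - (-4)·3.0000 - (2)·-3.0000 - (-1)·1.0000) / (8) = 2.1250
  γ = (-7 - (-1)·3.0000 - (-4)·-1.0000 - (3)·1.0000) / (9) = -1.2222
  δ = (5 - (4)·3.0000 - (-4)·-1.0000 - (-1)·-3.0000) / (11) = -1.2727
Iteration 2:
  α = (-4 - (3)·2.1250 - (-4)·-1.2222 - (-3)·-1.2727) / (13) = -1.4678
  β = (-2 - (-4)·-0.7692 - (2)·-1.2222 - (-1)·-1.2727) / (8) = -0.4881
  γ = (-7 - (-1)·-0.7692 - (-4)·2.1250 - (3)·-1.2727) / (9) = 0.5054
  δ = (5 - (4)·-0.7692 - (-4)·2.1250 - (-1)·-1.2222) / (11) = 1.3959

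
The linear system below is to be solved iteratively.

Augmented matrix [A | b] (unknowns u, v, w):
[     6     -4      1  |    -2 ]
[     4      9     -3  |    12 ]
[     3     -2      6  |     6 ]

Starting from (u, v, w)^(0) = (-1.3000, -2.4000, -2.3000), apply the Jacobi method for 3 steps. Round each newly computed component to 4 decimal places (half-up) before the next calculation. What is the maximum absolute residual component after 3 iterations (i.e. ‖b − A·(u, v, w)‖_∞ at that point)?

Iteration 1:
  u = (-2 - (-4)·-2.4000 - (1)·-2.3000) / (6) = -1.5500
  v = (12 - (4)·-1.3000 - (-3)·-2.3000) / (9) = 1.1444
  w = (6 - (3)·-1.3000 - (-2)·-2.4000) / (6) = 0.8500
Iteration 2:
  u = (-2 - (-4)·1.1444 - (1)·0.8500) / (6) = 0.2879
  v = (12 - (4)·-1.5500 - (-3)·0.8500) / (9) = 2.3056
  w = (6 - (3)·-1.5500 - (-2)·1.1444) / (6) = 2.1565
Iteration 3:
  u = (-2 - (-4)·2.3056 - (1)·2.1565) / (6) = 0.8443
  v = (12 - (4)·0.2879 - (-3)·2.1565) / (9) = 1.9242
  w = (6 - (3)·0.2879 - (-2)·2.3056) / (6) = 1.6246
Residual b − A·x = (-0.9936, -3.8212, -2.4321); ∞-norm = 3.8212

3.8212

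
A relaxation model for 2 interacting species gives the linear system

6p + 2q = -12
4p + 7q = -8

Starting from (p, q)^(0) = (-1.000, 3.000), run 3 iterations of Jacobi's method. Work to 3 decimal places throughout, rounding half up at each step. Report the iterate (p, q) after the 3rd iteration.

Iteration 1:
  p = (-12 - (2)·3.000) / (6) = -3.000
  q = (-8 - (4)·-1.000) / (7) = -0.571
Iteration 2:
  p = (-12 - (2)·-0.571) / (6) = -1.810
  q = (-8 - (4)·-3.000) / (7) = 0.571
Iteration 3:
  p = (-12 - (2)·0.571) / (6) = -2.190
  q = (-8 - (4)·-1.810) / (7) = -0.109

(-2.190, -0.109)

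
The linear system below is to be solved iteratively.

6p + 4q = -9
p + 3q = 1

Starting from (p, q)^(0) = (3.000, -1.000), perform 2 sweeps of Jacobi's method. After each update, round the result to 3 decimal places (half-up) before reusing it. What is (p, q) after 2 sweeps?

Iteration 1:
  p = (-9 - (4)·-1.000) / (6) = -0.833
  q = (1 - (1)·3.000) / (3) = -0.667
Iteration 2:
  p = (-9 - (4)·-0.667) / (6) = -1.055
  q = (1 - (1)·-0.833) / (3) = 0.611

(-1.055, 0.611)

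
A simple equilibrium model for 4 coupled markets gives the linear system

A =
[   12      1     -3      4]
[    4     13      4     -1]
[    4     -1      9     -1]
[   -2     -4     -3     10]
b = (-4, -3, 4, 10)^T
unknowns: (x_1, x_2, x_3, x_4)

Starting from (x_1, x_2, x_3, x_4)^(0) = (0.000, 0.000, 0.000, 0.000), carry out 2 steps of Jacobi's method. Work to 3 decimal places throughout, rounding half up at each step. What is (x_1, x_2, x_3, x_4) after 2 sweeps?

(-0.536, -0.188, 0.678, 0.974)

Iteration 1:
  x_1 = (-4 - (1)·0.000 - (-3)·0.000 - (4)·0.000) / (12) = -0.333
  x_2 = (-3 - (4)·0.000 - (4)·0.000 - (-1)·0.000) / (13) = -0.231
  x_3 = (4 - (4)·0.000 - (-1)·0.000 - (-1)·0.000) / (9) = 0.444
  x_4 = (10 - (-2)·0.000 - (-4)·0.000 - (-3)·0.000) / (10) = 1.000
Iteration 2:
  x_1 = (-4 - (1)·-0.231 - (-3)·0.444 - (4)·1.000) / (12) = -0.536
  x_2 = (-3 - (4)·-0.333 - (4)·0.444 - (-1)·1.000) / (13) = -0.188
  x_3 = (4 - (4)·-0.333 - (-1)·-0.231 - (-1)·1.000) / (9) = 0.678
  x_4 = (10 - (-2)·-0.333 - (-4)·-0.231 - (-3)·0.444) / (10) = 0.974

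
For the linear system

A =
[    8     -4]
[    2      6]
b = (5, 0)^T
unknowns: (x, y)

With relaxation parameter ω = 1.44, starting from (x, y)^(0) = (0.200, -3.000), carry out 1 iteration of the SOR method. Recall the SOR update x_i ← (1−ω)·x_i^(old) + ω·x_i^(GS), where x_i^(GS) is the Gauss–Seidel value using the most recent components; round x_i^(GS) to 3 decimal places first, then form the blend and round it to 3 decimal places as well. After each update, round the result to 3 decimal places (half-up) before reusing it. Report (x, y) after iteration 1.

Iteration 1:
  x: GS value = (5 - (-4)·-3.000) / (8) = -0.875;  x ← (1−ω)·0.200 + ω·-0.875 = -1.348
  y: GS value = (0 - (2)·-1.348) / (6) = 0.449;  y ← (1−ω)·-3.000 + ω·0.449 = 1.967

(-1.348, 1.967)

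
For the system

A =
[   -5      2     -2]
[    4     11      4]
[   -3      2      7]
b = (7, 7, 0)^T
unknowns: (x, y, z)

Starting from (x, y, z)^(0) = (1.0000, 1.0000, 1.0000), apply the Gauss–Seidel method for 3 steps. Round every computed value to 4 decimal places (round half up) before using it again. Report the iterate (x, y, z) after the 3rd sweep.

Iteration 1:
  x = (7 - (2)·1.0000 - (-2)·1.0000) / (-5) = -1.4000
  y = (7 - (4)·-1.4000 - (4)·1.0000) / (11) = 0.7818
  z = (0 - (-3)·-1.4000 - (2)·0.7818) / (7) = -0.8234
Iteration 2:
  x = (7 - (2)·0.7818 - (-2)·-0.8234) / (-5) = -0.7579
  y = (7 - (4)·-0.7579 - (4)·-0.8234) / (11) = 1.2114
  z = (0 - (-3)·-0.7579 - (2)·1.2114) / (7) = -0.6709
Iteration 3:
  x = (7 - (2)·1.2114 - (-2)·-0.6709) / (-5) = -0.6471
  y = (7 - (4)·-0.6471 - (4)·-0.6709) / (11) = 1.1156
  z = (0 - (-3)·-0.6471 - (2)·1.1156) / (7) = -0.5961

(-0.6471, 1.1156, -0.5961)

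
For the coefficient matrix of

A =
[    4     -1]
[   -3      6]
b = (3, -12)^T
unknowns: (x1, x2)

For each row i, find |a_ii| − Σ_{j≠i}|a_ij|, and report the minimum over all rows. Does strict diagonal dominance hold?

3

row 1: |4| − (1) = 3
row 2: |6| − (3) = 3
minimum over rows = 3 → strictly diagonally dominant (convergence guaranteed)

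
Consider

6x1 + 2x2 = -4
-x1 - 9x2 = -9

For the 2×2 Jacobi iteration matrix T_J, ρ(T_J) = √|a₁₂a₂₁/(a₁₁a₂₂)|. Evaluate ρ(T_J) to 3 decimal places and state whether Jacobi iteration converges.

0.192

a₁₂a₂₁/(a₁₁a₂₂) = (2)·(-1) / ((6)·(-9)) = 0.037037
ρ = √|0.037037| = √0.037037 = 0.192
ρ < 1, so Jacobi converges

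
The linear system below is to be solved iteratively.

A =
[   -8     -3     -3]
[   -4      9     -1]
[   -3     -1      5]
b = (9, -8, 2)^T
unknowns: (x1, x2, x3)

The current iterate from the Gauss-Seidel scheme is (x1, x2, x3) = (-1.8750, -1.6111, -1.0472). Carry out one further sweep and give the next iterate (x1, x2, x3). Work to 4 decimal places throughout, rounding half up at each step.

(-0.1281, -1.0622, 0.1107)

One sweep:
  x1 = (9 - (-3)·-1.6111 - (-3)·-1.0472) / (-8) = -0.1281
  x2 = (-8 - (-4)·-0.1281 - (-1)·-1.0472) / (9) = -1.0622
  x3 = (2 - (-3)·-0.1281 - (-1)·-1.0622) / (5) = 0.1107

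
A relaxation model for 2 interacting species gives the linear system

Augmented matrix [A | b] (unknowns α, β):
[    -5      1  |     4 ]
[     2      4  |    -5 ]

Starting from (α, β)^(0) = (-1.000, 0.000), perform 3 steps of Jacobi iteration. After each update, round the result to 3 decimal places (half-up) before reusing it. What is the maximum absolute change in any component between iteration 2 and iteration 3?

Iteration 1:
  α = (4 - (1)·0.000) / (-5) = -0.800
  β = (-5 - (2)·-1.000) / (4) = -0.750
Iteration 2:
  α = (4 - (1)·-0.750) / (-5) = -0.950
  β = (-5 - (2)·-0.800) / (4) = -0.850
Iteration 3:
  α = (4 - (1)·-0.850) / (-5) = -0.970
  β = (-5 - (2)·-0.950) / (4) = -0.775
Change: (-0.020, 0.075) → max |·| = 0.075

0.075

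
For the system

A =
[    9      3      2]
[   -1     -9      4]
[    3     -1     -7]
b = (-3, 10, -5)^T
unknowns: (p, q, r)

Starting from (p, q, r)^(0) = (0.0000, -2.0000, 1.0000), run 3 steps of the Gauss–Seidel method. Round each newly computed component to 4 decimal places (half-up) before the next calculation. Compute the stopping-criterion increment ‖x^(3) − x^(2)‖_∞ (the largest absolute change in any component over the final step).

0.0817

Iteration 1:
  p = (-3 - (3)·-2.0000 - (2)·1.0000) / (9) = 0.1111
  q = (10 - (-1)·0.1111 - (4)·1.0000) / (-9) = -0.6790
  r = (-5 - (3)·0.1111 - (-1)·-0.6790) / (-7) = 0.8589
Iteration 2:
  p = (-3 - (3)·-0.6790 - (2)·0.8589) / (9) = -0.2979
  q = (10 - (-1)·-0.2979 - (4)·0.8589) / (-9) = -0.6963
  r = (-5 - (3)·-0.2979 - (-1)·-0.6963) / (-7) = 0.6861
Iteration 3:
  p = (-3 - (3)·-0.6963 - (2)·0.6861) / (9) = -0.2537
  q = (10 - (-1)·-0.2537 - (4)·0.6861) / (-9) = -0.7780
  r = (-5 - (3)·-0.2537 - (-1)·-0.7780) / (-7) = 0.7167
Change: (0.0442, -0.0817, 0.0306) → max |·| = 0.0817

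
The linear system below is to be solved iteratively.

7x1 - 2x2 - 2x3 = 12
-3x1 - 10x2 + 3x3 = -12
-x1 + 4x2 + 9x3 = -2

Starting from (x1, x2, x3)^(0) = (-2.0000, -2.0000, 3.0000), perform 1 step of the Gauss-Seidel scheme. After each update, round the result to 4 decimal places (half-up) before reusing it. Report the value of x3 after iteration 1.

Iteration 1:
  x1 = (12 - (-2)·-2.0000 - (-2)·3.0000) / (7) = 2.0000
  x2 = (-12 - (-3)·2.0000 - (3)·3.0000) / (-10) = 1.5000
  x3 = (-2 - (-1)·2.0000 - (4)·1.5000) / (9) = -0.6667

-0.6667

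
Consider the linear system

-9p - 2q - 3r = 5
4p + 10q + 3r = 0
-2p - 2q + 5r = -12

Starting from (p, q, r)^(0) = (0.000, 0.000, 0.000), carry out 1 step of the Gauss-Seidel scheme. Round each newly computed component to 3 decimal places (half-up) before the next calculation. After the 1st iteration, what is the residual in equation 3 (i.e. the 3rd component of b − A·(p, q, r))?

Iteration 1:
  p = (5 - (-2)·0.000 - (-3)·0.000) / (-9) = -0.556
  q = (0 - (4)·-0.556 - (3)·0.000) / (10) = 0.222
  r = (-12 - (-2)·-0.556 - (-2)·0.222) / (5) = -2.534
Residual b − A·x = (-7.162, 7.606, 0.002)

0.002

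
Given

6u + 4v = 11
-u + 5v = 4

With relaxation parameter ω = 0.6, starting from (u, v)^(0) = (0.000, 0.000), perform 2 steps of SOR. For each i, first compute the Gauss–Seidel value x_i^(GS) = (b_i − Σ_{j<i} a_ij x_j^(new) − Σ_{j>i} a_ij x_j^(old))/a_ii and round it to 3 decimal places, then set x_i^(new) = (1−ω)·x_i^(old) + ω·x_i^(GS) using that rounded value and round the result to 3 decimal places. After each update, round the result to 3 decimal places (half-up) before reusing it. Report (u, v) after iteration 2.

(1.295, 0.880)

Iteration 1:
  u: GS value = (11 - (4)·0.000) / (6) = 1.833;  u ← (1−ω)·0.000 + ω·1.833 = 1.100
  v: GS value = (4 - (-1)·1.100) / (5) = 1.020;  v ← (1−ω)·0.000 + ω·1.020 = 0.612
Iteration 2:
  u: GS value = (11 - (4)·0.612) / (6) = 1.425;  u ← (1−ω)·1.100 + ω·1.425 = 1.295
  v: GS value = (4 - (-1)·1.295) / (5) = 1.059;  v ← (1−ω)·0.612 + ω·1.059 = 0.880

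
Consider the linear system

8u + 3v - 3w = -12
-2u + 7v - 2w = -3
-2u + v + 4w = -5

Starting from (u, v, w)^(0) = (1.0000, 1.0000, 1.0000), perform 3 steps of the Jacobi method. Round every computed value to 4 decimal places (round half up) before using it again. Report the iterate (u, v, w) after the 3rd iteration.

Iteration 1:
  u = (-12 - (3)·1.0000 - (-3)·1.0000) / (8) = -1.5000
  v = (-3 - (-2)·1.0000 - (-2)·1.0000) / (7) = 0.1429
  w = (-5 - (-2)·1.0000 - (1)·1.0000) / (4) = -1.0000
Iteration 2:
  u = (-12 - (3)·0.1429 - (-3)·-1.0000) / (8) = -1.9286
  v = (-3 - (-2)·-1.5000 - (-2)·-1.0000) / (7) = -1.1429
  w = (-5 - (-2)·-1.5000 - (1)·0.1429) / (4) = -2.0357
Iteration 3:
  u = (-12 - (3)·-1.1429 - (-3)·-2.0357) / (8) = -1.8348
  v = (-3 - (-2)·-1.9286 - (-2)·-2.0357) / (7) = -1.5612
  w = (-5 - (-2)·-1.9286 - (1)·-1.1429) / (4) = -1.9286

(-1.8348, -1.5612, -1.9286)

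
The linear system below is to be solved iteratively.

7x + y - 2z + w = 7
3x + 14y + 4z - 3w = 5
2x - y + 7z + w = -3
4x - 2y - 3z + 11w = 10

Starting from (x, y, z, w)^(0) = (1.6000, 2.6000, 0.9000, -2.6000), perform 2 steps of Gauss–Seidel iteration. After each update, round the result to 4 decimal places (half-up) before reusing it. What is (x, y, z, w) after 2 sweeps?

(0.9298, 0.3446, -0.6704, 0.4508)

Iteration 1:
  x = (7 - (1)·2.6000 - (-2)·0.9000 - (1)·-2.6000) / (7) = 1.2571
  y = (5 - (3)·1.2571 - (4)·0.9000 - (-3)·-2.6000) / (14) = -0.7265
  z = (-3 - (2)·1.2571 - (-1)·-0.7265 - (1)·-2.6000) / (7) = -0.5201
  w = (10 - (4)·1.2571 - (-2)·-0.7265 - (-3)·-0.5201) / (11) = 0.1780
Iteration 2:
  x = (7 - (1)·-0.7265 - (-2)·-0.5201 - (1)·0.1780) / (7) = 0.9298
  y = (5 - (3)·0.9298 - (4)·-0.5201 - (-3)·0.1780) / (14) = 0.3446
  z = (-3 - (2)·0.9298 - (-1)·0.3446 - (1)·0.1780) / (7) = -0.6704
  w = (10 - (4)·0.9298 - (-2)·0.3446 - (-3)·-0.6704) / (11) = 0.4508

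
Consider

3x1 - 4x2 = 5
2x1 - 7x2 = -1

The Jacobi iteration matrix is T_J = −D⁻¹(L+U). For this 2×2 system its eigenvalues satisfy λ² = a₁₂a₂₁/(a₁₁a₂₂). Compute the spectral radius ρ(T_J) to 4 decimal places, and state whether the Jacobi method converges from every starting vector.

0.6172

a₁₂a₂₁/(a₁₁a₂₂) = (-4)·(2) / ((3)·(-7)) = 0.380952
ρ = √|0.380952| = √0.380952 = 0.6172
ρ < 1, so Jacobi converges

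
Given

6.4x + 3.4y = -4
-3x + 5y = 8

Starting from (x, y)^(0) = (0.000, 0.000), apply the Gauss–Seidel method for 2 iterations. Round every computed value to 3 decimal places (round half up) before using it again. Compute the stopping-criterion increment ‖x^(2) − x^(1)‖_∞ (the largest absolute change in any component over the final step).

0.651

Iteration 1:
  x = (-4 - (3.4)·0.000) / (6.4) = -0.625
  y = (8 - (-3)·-0.625) / (5) = 1.225
Iteration 2:
  x = (-4 - (3.4)·1.225) / (6.4) = -1.276
  y = (8 - (-3)·-1.276) / (5) = 0.834
Change: (-0.651, -0.391) → max |·| = 0.651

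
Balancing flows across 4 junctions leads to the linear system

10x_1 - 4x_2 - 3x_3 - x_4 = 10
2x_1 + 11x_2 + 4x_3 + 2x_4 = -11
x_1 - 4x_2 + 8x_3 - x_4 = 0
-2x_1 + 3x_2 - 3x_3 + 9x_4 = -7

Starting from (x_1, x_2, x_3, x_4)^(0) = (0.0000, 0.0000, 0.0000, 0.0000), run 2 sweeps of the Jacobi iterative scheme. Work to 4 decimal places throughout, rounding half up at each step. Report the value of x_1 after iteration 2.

0.5222

Iteration 1:
  x_1 = (10 - (-4)·0.0000 - (-3)·0.0000 - (-1)·0.0000) / (10) = 1.0000
  x_2 = (-11 - (2)·0.0000 - (4)·0.0000 - (2)·0.0000) / (11) = -1.0000
  x_3 = (0 - (1)·0.0000 - (-4)·0.0000 - (-1)·0.0000) / (8) = 0.0000
  x_4 = (-7 - (-2)·0.0000 - (3)·0.0000 - (-3)·0.0000) / (9) = -0.7778
Iteration 2:
  x_1 = (10 - (-4)·-1.0000 - (-3)·0.0000 - (-1)·-0.7778) / (10) = 0.5222
  x_2 = (-11 - (2)·1.0000 - (4)·0.0000 - (2)·-0.7778) / (11) = -1.0404
  x_3 = (0 - (1)·1.0000 - (-4)·-1.0000 - (-1)·-0.7778) / (8) = -0.7222
  x_4 = (-7 - (-2)·1.0000 - (3)·-1.0000 - (-3)·0.0000) / (9) = -0.2222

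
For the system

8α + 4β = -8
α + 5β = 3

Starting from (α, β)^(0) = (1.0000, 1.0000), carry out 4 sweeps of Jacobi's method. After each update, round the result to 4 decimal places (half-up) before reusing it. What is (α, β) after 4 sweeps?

Iteration 1:
  α = (-8 - (4)·1.0000) / (8) = -1.5000
  β = (3 - (1)·1.0000) / (5) = 0.4000
Iteration 2:
  α = (-8 - (4)·0.4000) / (8) = -1.2000
  β = (3 - (1)·-1.5000) / (5) = 0.9000
Iteration 3:
  α = (-8 - (4)·0.9000) / (8) = -1.4500
  β = (3 - (1)·-1.2000) / (5) = 0.8400
Iteration 4:
  α = (-8 - (4)·0.8400) / (8) = -1.4200
  β = (3 - (1)·-1.4500) / (5) = 0.8900

(-1.4200, 0.8900)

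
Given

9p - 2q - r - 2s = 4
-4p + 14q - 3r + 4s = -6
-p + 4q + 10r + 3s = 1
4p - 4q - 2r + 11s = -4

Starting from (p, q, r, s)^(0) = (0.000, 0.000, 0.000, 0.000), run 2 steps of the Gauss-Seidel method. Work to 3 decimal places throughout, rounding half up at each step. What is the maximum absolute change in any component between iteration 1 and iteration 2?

0.177

Iteration 1:
  p = (4 - (-2)·0.000 - (-1)·0.000 - (-2)·0.000) / (9) = 0.444
  q = (-6 - (-4)·0.444 - (-3)·0.000 - (4)·0.000) / (14) = -0.302
  r = (1 - (-1)·0.444 - (4)·-0.302 - (3)·0.000) / (10) = 0.265
  s = (-4 - (4)·0.444 - (-4)·-0.302 - (-2)·0.265) / (11) = -0.587
Iteration 2:
  p = (4 - (-2)·-0.302 - (-1)·0.265 - (-2)·-0.587) / (9) = 0.276
  q = (-6 - (-4)·0.276 - (-3)·0.265 - (4)·-0.587) / (14) = -0.125
  r = (1 - (-1)·0.276 - (4)·-0.125 - (3)·-0.587) / (10) = 0.354
  s = (-4 - (4)·0.276 - (-4)·-0.125 - (-2)·0.354) / (11) = -0.445
Change: (-0.168, 0.177, 0.089, 0.142) → max |·| = 0.177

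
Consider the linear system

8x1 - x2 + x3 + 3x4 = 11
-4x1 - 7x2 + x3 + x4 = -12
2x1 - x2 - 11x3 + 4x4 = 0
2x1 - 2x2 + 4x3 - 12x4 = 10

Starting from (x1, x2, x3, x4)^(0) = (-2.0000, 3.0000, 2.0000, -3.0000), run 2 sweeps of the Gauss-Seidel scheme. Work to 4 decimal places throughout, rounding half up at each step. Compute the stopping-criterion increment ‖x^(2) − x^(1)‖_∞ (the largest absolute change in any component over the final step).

Iteration 1:
  x1 = (11 - (-1)·3.0000 - (1)·2.0000 - (3)·-3.0000) / (8) = 2.6250
  x2 = (-12 - (-4)·2.6250 - (1)·2.0000 - (1)·-3.0000) / (-7) = 0.0714
  x3 = (0 - (2)·2.6250 - (-1)·0.0714 - (4)·-3.0000) / (-11) = -0.6201
  x4 = (10 - (2)·2.6250 - (-2)·0.0714 - (4)·-0.6201) / (-12) = -0.6144
Iteration 2:
  x1 = (11 - (-1)·0.0714 - (1)·-0.6201 - (3)·-0.6144) / (8) = 1.6918
  x2 = (-12 - (-4)·1.6918 - (1)·-0.6201 - (1)·-0.6144) / (-7) = 0.5712
  x3 = (0 - (2)·1.6918 - (-1)·0.5712 - (4)·-0.6144) / (-11) = 0.0323
  x4 = (10 - (2)·1.6918 - (-2)·0.5712 - (4)·0.0323) / (-12) = -0.6358
Change: (-0.9332, 0.4998, 0.6524, -0.0214) → max |·| = 0.9332

0.9332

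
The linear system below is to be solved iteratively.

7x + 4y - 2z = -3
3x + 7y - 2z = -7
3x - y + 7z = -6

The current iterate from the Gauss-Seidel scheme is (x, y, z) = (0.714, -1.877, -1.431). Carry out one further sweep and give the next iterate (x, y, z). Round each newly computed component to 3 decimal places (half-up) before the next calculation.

(0.235, -1.510, -1.174)

One sweep:
  x = (-3 - (4)·-1.877 - (-2)·-1.431) / (7) = 0.235
  y = (-7 - (3)·0.235 - (-2)·-1.431) / (7) = -1.510
  z = (-6 - (3)·0.235 - (-1)·-1.510) / (7) = -1.174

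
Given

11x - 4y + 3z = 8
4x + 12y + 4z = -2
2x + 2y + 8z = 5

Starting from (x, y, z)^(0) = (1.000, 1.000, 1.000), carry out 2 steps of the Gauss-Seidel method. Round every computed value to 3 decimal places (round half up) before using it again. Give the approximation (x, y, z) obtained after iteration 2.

(0.279, -0.464, 0.671)

Iteration 1:
  x = (8 - (-4)·1.000 - (3)·1.000) / (11) = 0.818
  y = (-2 - (4)·0.818 - (4)·1.000) / (12) = -0.773
  z = (5 - (2)·0.818 - (2)·-0.773) / (8) = 0.614
Iteration 2:
  x = (8 - (-4)·-0.773 - (3)·0.614) / (11) = 0.279
  y = (-2 - (4)·0.279 - (4)·0.614) / (12) = -0.464
  z = (5 - (2)·0.279 - (2)·-0.464) / (8) = 0.671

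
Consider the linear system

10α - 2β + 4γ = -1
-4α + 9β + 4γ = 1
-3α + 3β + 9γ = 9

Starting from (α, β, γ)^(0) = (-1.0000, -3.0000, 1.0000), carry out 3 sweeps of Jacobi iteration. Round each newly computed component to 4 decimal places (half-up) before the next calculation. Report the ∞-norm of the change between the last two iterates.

Iteration 1:
  α = (-1 - (-2)·-3.0000 - (4)·1.0000) / (10) = -1.1000
  β = (1 - (-4)·-1.0000 - (4)·1.0000) / (9) = -0.7778
  γ = (9 - (-3)·-1.0000 - (3)·-3.0000) / (9) = 1.6667
Iteration 2:
  α = (-1 - (-2)·-0.7778 - (4)·1.6667) / (10) = -0.9222
  β = (1 - (-4)·-1.1000 - (4)·1.6667) / (9) = -1.1185
  γ = (9 - (-3)·-1.1000 - (3)·-0.7778) / (9) = 0.8926
Iteration 3:
  α = (-1 - (-2)·-1.1185 - (4)·0.8926) / (10) = -0.6807
  β = (1 - (-4)·-0.9222 - (4)·0.8926) / (9) = -0.6955
  γ = (9 - (-3)·-0.9222 - (3)·-1.1185) / (9) = 1.0654
Change: (0.2415, 0.4230, 0.1728) → max |·| = 0.4230

0.4230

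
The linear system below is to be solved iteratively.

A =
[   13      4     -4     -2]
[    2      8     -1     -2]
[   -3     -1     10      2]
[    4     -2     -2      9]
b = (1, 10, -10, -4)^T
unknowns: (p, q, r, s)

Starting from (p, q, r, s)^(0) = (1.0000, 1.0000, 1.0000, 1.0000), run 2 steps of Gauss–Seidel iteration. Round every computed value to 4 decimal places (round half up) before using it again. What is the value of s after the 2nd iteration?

Iteration 1:
  p = (1 - (4)·1.0000 - (-4)·1.0000 - (-2)·1.0000) / (13) = 0.2308
  q = (10 - (2)·0.2308 - (-1)·1.0000 - (-2)·1.0000) / (8) = 1.5673
  r = (-10 - (-3)·0.2308 - (-1)·1.5673 - (2)·1.0000) / (10) = -0.9740
  s = (-4 - (4)·0.2308 - (-2)·1.5673 - (-2)·-0.9740) / (9) = -0.4152
Iteration 2:
  p = (1 - (4)·1.5673 - (-4)·-0.9740 - (-2)·-0.4152) / (13) = -0.7689
  q = (10 - (2)·-0.7689 - (-1)·-0.9740 - (-2)·-0.4152) / (8) = 1.2167
  r = (-10 - (-3)·-0.7689 - (-1)·1.2167 - (2)·-0.4152) / (10) = -1.0260
  s = (-4 - (4)·-0.7689 - (-2)·1.2167 - (-2)·-1.0260) / (9) = -0.0603

-0.0603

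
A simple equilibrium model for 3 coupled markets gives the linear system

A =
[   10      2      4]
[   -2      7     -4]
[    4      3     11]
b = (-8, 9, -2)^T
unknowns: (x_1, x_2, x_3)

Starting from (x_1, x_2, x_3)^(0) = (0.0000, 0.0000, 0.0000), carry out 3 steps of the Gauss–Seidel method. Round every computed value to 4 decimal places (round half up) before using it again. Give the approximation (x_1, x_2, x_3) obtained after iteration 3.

(-0.9471, 0.9639, -0.1003)

Iteration 1:
  x_1 = (-8 - (2)·0.0000 - (4)·0.0000) / (10) = -0.8000
  x_2 = (9 - (-2)·-0.8000 - (-4)·0.0000) / (7) = 1.0571
  x_3 = (-2 - (4)·-0.8000 - (3)·1.0571) / (11) = -0.1792
Iteration 2:
  x_1 = (-8 - (2)·1.0571 - (4)·-0.1792) / (10) = -0.9397
  x_2 = (9 - (-2)·-0.9397 - (-4)·-0.1792) / (7) = 0.9148
  x_3 = (-2 - (4)·-0.9397 - (3)·0.9148) / (11) = -0.0896
Iteration 3:
  x_1 = (-8 - (2)·0.9148 - (4)·-0.0896) / (10) = -0.9471
  x_2 = (9 - (-2)·-0.9471 - (-4)·-0.0896) / (7) = 0.9639
  x_3 = (-2 - (4)·-0.9471 - (3)·0.9639) / (11) = -0.1003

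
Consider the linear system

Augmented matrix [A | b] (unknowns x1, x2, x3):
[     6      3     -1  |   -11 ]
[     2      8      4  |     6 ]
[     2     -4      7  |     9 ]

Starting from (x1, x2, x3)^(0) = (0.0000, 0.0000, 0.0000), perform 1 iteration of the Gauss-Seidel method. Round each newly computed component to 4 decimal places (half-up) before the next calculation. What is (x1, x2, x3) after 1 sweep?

Iteration 1:
  x1 = (-11 - (3)·0.0000 - (-1)·0.0000) / (6) = -1.8333
  x2 = (6 - (2)·-1.8333 - (4)·0.0000) / (8) = 1.2083
  x3 = (9 - (2)·-1.8333 - (-4)·1.2083) / (7) = 2.5000

(-1.8333, 1.2083, 2.5000)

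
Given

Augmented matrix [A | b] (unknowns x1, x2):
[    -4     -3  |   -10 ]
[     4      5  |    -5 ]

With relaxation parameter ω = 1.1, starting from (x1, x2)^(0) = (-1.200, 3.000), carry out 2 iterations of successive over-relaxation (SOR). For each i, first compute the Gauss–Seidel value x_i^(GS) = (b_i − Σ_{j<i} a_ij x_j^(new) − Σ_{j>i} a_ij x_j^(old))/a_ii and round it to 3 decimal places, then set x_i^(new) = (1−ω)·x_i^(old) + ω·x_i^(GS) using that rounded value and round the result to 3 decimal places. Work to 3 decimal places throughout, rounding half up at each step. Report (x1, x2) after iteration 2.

Iteration 1:
  x1: GS value = (-10 - (-3)·3.000) / (-4) = 0.250;  x1 ← (1−ω)·-1.200 + ω·0.250 = 0.395
  x2: GS value = (-5 - (4)·0.395) / (5) = -1.316;  x2 ← (1−ω)·3.000 + ω·-1.316 = -1.748
Iteration 2:
  x1: GS value = (-10 - (-3)·-1.748) / (-4) = 3.811;  x1 ← (1−ω)·0.395 + ω·3.811 = 4.153
  x2: GS value = (-5 - (4)·4.153) / (5) = -4.322;  x2 ← (1−ω)·-1.748 + ω·-4.322 = -4.579

(4.153, -4.579)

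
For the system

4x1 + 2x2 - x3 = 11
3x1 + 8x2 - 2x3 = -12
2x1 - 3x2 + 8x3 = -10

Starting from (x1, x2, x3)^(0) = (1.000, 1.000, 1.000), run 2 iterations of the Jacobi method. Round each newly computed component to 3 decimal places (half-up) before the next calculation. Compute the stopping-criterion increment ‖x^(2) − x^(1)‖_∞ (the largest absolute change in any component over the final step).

Iteration 1:
  x1 = (11 - (2)·1.000 - (-1)·1.000) / (4) = 2.500
  x2 = (-12 - (3)·1.000 - (-2)·1.000) / (8) = -1.625
  x3 = (-10 - (2)·1.000 - (-3)·1.000) / (8) = -1.125
Iteration 2:
  x1 = (11 - (2)·-1.625 - (-1)·-1.125) / (4) = 3.281
  x2 = (-12 - (3)·2.500 - (-2)·-1.125) / (8) = -2.719
  x3 = (-10 - (2)·2.500 - (-3)·-1.625) / (8) = -2.484
Change: (0.781, -1.094, -1.359) → max |·| = 1.359

1.359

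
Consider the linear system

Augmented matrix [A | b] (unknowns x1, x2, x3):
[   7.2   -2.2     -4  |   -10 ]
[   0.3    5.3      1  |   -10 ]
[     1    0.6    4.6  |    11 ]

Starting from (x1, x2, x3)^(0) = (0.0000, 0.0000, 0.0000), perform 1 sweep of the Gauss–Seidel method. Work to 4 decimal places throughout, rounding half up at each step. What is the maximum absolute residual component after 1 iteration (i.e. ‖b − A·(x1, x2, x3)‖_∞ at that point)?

Iteration 1:
  x1 = (-10 - (-2.2)·0.0000 - (-4)·0.0000) / (7.2) = -1.3889
  x2 = (-10 - (0.3)·-1.3889 - (1)·0.0000) / (5.3) = -1.8082
  x3 = (11 - (1)·-1.3889 - (0.6)·-1.8082) / (4.6) = 2.9291
Residual b − A·x = (7.7384, -2.9290, 0.0000); ∞-norm = 7.7384

7.7384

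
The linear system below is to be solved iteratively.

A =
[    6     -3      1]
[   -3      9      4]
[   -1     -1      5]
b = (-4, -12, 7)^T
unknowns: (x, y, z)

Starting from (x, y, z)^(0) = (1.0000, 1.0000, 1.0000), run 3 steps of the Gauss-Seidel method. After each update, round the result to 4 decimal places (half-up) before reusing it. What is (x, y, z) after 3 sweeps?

(-1.9368, -2.2351, 0.5656)

Iteration 1:
  x = (-4 - (-3)·1.0000 - (1)·1.0000) / (6) = -0.3333
  y = (-12 - (-3)·-0.3333 - (4)·1.0000) / (9) = -1.8889
  z = (7 - (-1)·-0.3333 - (-1)·-1.8889) / (5) = 0.9556
Iteration 2:
  x = (-4 - (-3)·-1.8889 - (1)·0.9556) / (6) = -1.7704
  y = (-12 - (-3)·-1.7704 - (4)·0.9556) / (9) = -2.3482
  z = (7 - (-1)·-1.7704 - (-1)·-2.3482) / (5) = 0.5763
Iteration 3:
  x = (-4 - (-3)·-2.3482 - (1)·0.5763) / (6) = -1.9368
  y = (-12 - (-3)·-1.9368 - (4)·0.5763) / (9) = -2.2351
  z = (7 - (-1)·-1.9368 - (-1)·-2.2351) / (5) = 0.5656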